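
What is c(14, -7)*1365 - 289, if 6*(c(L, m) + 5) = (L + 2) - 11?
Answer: -11953/2 ≈ -5976.5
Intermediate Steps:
c(L, m) = -13/2 + L/6 (c(L, m) = -5 + ((L + 2) - 11)/6 = -5 + ((2 + L) - 11)/6 = -5 + (-9 + L)/6 = -5 + (-3/2 + L/6) = -13/2 + L/6)
c(14, -7)*1365 - 289 = (-13/2 + (⅙)*14)*1365 - 289 = (-13/2 + 7/3)*1365 - 289 = -25/6*1365 - 289 = -11375/2 - 289 = -11953/2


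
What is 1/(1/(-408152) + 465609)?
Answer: 408152/190039244567 ≈ 2.1477e-6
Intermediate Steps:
1/(1/(-408152) + 465609) = 1/(-1/408152 + 465609) = 1/(190039244567/408152) = 408152/190039244567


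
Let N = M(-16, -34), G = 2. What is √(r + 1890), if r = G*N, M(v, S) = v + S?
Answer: √1790 ≈ 42.308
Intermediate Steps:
M(v, S) = S + v
N = -50 (N = -34 - 16 = -50)
r = -100 (r = 2*(-50) = -100)
√(r + 1890) = √(-100 + 1890) = √1790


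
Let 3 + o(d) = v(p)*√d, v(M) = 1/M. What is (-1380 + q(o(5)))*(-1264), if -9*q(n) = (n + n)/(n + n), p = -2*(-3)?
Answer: 15700144/9 ≈ 1.7445e+6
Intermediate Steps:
p = 6
o(d) = -3 + √d/6
q(n) = -⅑ (q(n) = -(n + n)/(9*(n + n)) = -2*n/(9*(2*n)) = -2*n*1/(2*n)/9 = -⅑*1 = -⅑)
(-1380 + q(o(5)))*(-1264) = (-1380 - ⅑)*(-1264) = -12421/9*(-1264) = 15700144/9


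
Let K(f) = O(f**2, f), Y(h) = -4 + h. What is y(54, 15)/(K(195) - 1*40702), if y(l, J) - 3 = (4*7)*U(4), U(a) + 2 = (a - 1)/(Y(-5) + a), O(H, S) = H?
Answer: 349/13385 ≈ 0.026074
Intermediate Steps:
K(f) = f**2
U(a) = -2 + (-1 + a)/(-9 + a) (U(a) = -2 + (a - 1)/((-4 - 5) + a) = -2 + (-1 + a)/(-9 + a))
y(l, J) = -349/5 (y(l, J) = 3 + (4*7)*((17 - 1*4)/(-9 + 4)) = 3 + 28*((17 - 4)/(-5)) = 3 + 28*(-1/5*13) = 3 + 28*(-13/5) = 3 - 364/5 = -349/5)
y(54, 15)/(K(195) - 1*40702) = -349/(5*(195**2 - 1*40702)) = -349/(5*(38025 - 40702)) = -349/5/(-2677) = -349/5*(-1/2677) = 349/13385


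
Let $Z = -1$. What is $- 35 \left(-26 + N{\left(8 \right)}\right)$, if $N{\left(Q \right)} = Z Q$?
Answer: $1190$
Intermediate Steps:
$N{\left(Q \right)} = - Q$
$- 35 \left(-26 + N{\left(8 \right)}\right) = - 35 \left(-26 - 8\right) = \left(-35\right) \left(-34\right) = 1190$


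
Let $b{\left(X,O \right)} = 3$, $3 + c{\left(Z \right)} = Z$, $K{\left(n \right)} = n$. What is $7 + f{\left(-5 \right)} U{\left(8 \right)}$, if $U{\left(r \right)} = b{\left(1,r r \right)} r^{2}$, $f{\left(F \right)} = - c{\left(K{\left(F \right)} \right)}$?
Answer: $1543$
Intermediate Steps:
$c{\left(Z \right)} = -3 + Z$
$f{\left(F \right)} = 3 - F$ ($f{\left(F \right)} = - (-3 + F) = 3 - F$)
$U{\left(r \right)} = 3 r^{2}$
$7 + f{\left(-5 \right)} U{\left(8 \right)} = 7 + \left(3 - -5\right) 3 \cdot 8^{2} = 7 + \left(3 + 5\right) 3 \cdot 64 = 7 + 8 \cdot 192 = 7 + 1536 = 1543$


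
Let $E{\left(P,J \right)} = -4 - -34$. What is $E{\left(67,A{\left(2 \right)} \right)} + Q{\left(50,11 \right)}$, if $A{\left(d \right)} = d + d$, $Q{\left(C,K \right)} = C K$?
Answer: $580$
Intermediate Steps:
$A{\left(d \right)} = 2 d$
$E{\left(P,J \right)} = 30$ ($E{\left(P,J \right)} = -4 + 34 = 30$)
$E{\left(67,A{\left(2 \right)} \right)} + Q{\left(50,11 \right)} = 30 + 50 \cdot 11 = 30 + 550 = 580$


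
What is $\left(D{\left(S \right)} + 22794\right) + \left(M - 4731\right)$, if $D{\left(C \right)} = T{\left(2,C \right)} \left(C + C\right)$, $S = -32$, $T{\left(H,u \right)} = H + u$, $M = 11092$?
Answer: $31075$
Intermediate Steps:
$D{\left(C \right)} = 2 C \left(2 + C\right)$ ($D{\left(C \right)} = \left(2 + C\right) \left(C + C\right) = \left(2 + C\right) 2 C = 2 C \left(2 + C\right)$)
$\left(D{\left(S \right)} + 22794\right) + \left(M - 4731\right) = \left(2 \left(-32\right) \left(2 - 32\right) + 22794\right) + \left(11092 - 4731\right) = \left(2 \left(-32\right) \left(-30\right) + 22794\right) + 6361 = \left(1920 + 22794\right) + 6361 = 24714 + 6361 = 31075$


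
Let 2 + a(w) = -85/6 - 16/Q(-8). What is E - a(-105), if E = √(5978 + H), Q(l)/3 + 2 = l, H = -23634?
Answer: 469/30 + 2*I*√4414 ≈ 15.633 + 132.88*I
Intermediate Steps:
Q(l) = -6 + 3*l
a(w) = -469/30 (a(w) = -2 + (-85/6 - 16/(-6 + 3*(-8))) = -2 + (-85*⅙ - 16/(-6 - 24)) = -2 + (-85/6 - 16/(-30)) = -2 + (-85/6 - 16*(-1/30)) = -2 + (-85/6 + 8/15) = -2 - 409/30 = -469/30)
E = 2*I*√4414 (E = √(5978 - 23634) = √(-17656) = 2*I*√4414 ≈ 132.88*I)
E - a(-105) = 2*I*√4414 - 1*(-469/30) = 2*I*√4414 + 469/30 = 469/30 + 2*I*√4414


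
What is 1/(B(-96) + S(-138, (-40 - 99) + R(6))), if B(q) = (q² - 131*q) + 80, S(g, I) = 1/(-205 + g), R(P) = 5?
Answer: 343/7502095 ≈ 4.5721e-5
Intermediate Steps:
B(q) = 80 + q² - 131*q
1/(B(-96) + S(-138, (-40 - 99) + R(6))) = 1/((80 + (-96)² - 131*(-96)) + 1/(-205 - 138)) = 1/((80 + 9216 + 12576) + 1/(-343)) = 1/(21872 - 1/343) = 1/(7502095/343) = 343/7502095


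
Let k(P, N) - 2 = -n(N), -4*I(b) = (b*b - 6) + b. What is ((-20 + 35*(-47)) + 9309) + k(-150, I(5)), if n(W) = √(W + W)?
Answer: 7646 - 2*I*√3 ≈ 7646.0 - 3.4641*I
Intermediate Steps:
I(b) = 3/2 - b/4 - b²/4 (I(b) = -((b*b - 6) + b)/4 = -((b² - 6) + b)/4 = -((-6 + b²) + b)/4 = -(-6 + b + b²)/4 = 3/2 - b/4 - b²/4)
n(W) = √2*√W (n(W) = √(2*W) = √2*√W)
k(P, N) = 2 - √2*√N
((-20 + 35*(-47)) + 9309) + k(-150, I(5)) = ((-20 + 35*(-47)) + 9309) + (2 - √2*√(3/2 - ¼*5 - ¼*5²)) = ((-20 - 1645) + 9309) + (2 - √2*√(3/2 - 5/4 - ¼*25)) = (-1665 + 9309) + (2 - √2*√(3/2 - 5/4 - 25/4)) = 7644 + (2 - √2*√(-6)) = 7644 + (2 - √2*I*√6) = 7644 + (2 - 2*I*√3) = 7646 - 2*I*√3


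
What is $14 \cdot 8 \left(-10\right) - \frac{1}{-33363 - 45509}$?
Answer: $- \frac{88336639}{78872} \approx -1120.0$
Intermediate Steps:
$14 \cdot 8 \left(-10\right) - \frac{1}{-33363 - 45509} = 112 \left(-10\right) - \frac{1}{-78872} = -1120 - - \frac{1}{78872} = -1120 + \frac{1}{78872} = - \frac{88336639}{78872}$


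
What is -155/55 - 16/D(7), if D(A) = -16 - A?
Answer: -537/253 ≈ -2.1225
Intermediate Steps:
-155/55 - 16/D(7) = -155/55 - 16/(-16 - 1*7) = -155*1/55 - 16/(-16 - 7) = -31/11 - 16/(-23) = -31/11 - 16*(-1/23) = -31/11 + 16/23 = -537/253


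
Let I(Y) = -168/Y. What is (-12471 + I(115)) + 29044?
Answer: 1905727/115 ≈ 16572.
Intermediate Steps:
(-12471 + I(115)) + 29044 = (-12471 - 168/115) + 29044 = -1434333/115 + 29044 = 1905727/115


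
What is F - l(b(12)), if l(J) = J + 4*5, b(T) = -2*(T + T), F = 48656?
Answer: 48684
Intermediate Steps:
b(T) = -4*T
l(J) = 20 + J (l(J) = J + 20 = 20 + J)
F - l(b(12)) = 48656 - (20 - 4*12) = 48656 - (20 - 48) = 48656 - 1*(-28) = 48656 + 28 = 48684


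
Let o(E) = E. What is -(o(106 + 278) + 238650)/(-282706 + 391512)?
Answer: -119517/54403 ≈ -2.1969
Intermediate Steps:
-(o(106 + 278) + 238650)/(-282706 + 391512) = -((106 + 278) + 238650)/(-282706 + 391512) = -(384 + 238650)/108806 = -239034/108806 = -1*119517/54403 = -119517/54403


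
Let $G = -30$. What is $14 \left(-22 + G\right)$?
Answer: $-728$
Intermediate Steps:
$14 \left(-22 + G\right) = 14 \left(-22 - 30\right) = 14 \left(-52\right) = -728$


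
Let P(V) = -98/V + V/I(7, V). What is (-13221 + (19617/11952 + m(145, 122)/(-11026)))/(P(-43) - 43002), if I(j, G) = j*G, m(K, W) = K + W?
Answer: 87394680693089/284274570454416 ≈ 0.30743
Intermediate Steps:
I(j, G) = G*j
P(V) = ⅐ - 98/V (P(V) = -98/V + V/((V*7)) = -98/V + V/((7*V)) = -98/V + V*(1/(7*V)) = -98/V + ⅐ = ⅐ - 98/V)
(-13221 + (19617/11952 + m(145, 122)/(-11026)))/(P(-43) - 43002) = (-13221 + (19617/11952 + (145 + 122)/(-11026)))/((⅐)*(-686 - 43)/(-43) - 43002) = (-13221 + (19617*(1/11952) + 267*(-1/11026)))/((⅐)*(-1/43)*(-729) - 43002) = (-13221 + (6539/3984 - 267/11026))/(729/301 - 43002) = (-13221 + 35517643/21963792)/(-12942873/301) = -290347776389/21963792*(-301/12942873) = 87394680693089/284274570454416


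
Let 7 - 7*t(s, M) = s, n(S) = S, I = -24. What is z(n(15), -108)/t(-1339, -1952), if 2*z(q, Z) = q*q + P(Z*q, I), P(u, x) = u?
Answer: -9765/2692 ≈ -3.6274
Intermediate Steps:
t(s, M) = 1 - s/7
z(q, Z) = q²/2 + Z*q/2 (z(q, Z) = (q*q + Z*q)/2 = (q² + Z*q)/2 = q²/2 + Z*q/2)
z(n(15), -108)/t(-1339, -1952) = ((½)*15*(-108 + 15))/(1 - ⅐*(-1339)) = ((½)*15*(-93))/(1 + 1339/7) = -1395/(2*1346/7) = -1395/2*7/1346 = -9765/2692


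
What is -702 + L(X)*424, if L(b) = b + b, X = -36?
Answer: -31230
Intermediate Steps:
L(b) = 2*b
-702 + L(X)*424 = -702 + (2*(-36))*424 = -702 - 72*424 = -702 - 30528 = -31230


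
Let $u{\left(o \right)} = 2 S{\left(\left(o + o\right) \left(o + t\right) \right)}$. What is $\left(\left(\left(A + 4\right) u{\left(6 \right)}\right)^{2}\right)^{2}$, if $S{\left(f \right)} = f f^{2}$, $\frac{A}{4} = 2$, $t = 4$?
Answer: $2958148142320582656000000000000$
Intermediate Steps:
$A = 8$ ($A = 4 \cdot 2 = 8$)
$S{\left(f \right)} = f^{3}$
$u{\left(o \right)} = 16 o^{3} \left(4 + o\right)^{3}$ ($u{\left(o \right)} = 2 \left(\left(o + o\right) \left(o + 4\right)\right)^{3} = 2 \left(2 o \left(4 + o\right)\right)^{3} = 2 \cdot 8 o^{3} \left(4 + o\right)^{3} = 16 o^{3} \left(4 + o\right)^{3}$)
$\left(\left(\left(A + 4\right) u{\left(6 \right)}\right)^{2}\right)^{2} = \left(\left(\left(8 + 4\right) 16 \cdot 6^{3} \left(4 + 6\right)^{3}\right)^{2}\right)^{2} = \left(\left(12 \cdot 16 \cdot 216 \cdot 10^{3}\right)^{2}\right)^{2} = \left(\left(12 \cdot 16 \cdot 216 \cdot 1000\right)^{2}\right)^{2} = \left(\left(12 \cdot 3456000\right)^{2}\right)^{2} = \left(41472000^{2}\right)^{2} = 1719926784000000^{2} = 2958148142320582656000000000000$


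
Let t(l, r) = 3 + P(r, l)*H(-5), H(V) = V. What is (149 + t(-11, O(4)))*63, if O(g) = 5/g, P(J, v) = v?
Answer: 13041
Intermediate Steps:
t(l, r) = 3 - 5*l (t(l, r) = 3 + l*(-5) = 3 - 5*l)
(149 + t(-11, O(4)))*63 = (149 + (3 - 5*(-11)))*63 = (149 + (3 + 55))*63 = (149 + 58)*63 = 207*63 = 13041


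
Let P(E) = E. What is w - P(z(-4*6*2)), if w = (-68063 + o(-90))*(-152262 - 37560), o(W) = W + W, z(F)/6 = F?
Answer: 12954023034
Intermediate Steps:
z(F) = 6*F
o(W) = 2*W
w = 12954022746 (w = (-68063 + 2*(-90))*(-152262 - 37560) = (-68063 - 180)*(-189822) = -68243*(-189822) = 12954022746)
w - P(z(-4*6*2)) = 12954022746 - 6*-4*6*2 = 12954022746 - 6*(-24*2) = 12954022746 - 6*(-48) = 12954022746 - 1*(-288) = 12954022746 + 288 = 12954023034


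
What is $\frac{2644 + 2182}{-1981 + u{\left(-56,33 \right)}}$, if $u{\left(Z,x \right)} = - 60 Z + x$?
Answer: $\frac{2413}{706} \approx 3.4178$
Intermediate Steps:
$u{\left(Z,x \right)} = x - 60 Z$
$\frac{2644 + 2182}{-1981 + u{\left(-56,33 \right)}} = \frac{2644 + 2182}{-1981 + \left(33 - -3360\right)} = \frac{4826}{-1981 + \left(33 + 3360\right)} = \frac{4826}{-1981 + 3393} = \frac{4826}{1412} = 4826 \cdot \frac{1}{1412} = \frac{2413}{706}$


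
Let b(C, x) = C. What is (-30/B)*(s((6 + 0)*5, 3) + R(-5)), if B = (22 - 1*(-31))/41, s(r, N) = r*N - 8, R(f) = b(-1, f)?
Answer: -99630/53 ≈ -1879.8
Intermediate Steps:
R(f) = -1
s(r, N) = -8 + N*r (s(r, N) = N*r - 8 = -8 + N*r)
B = 53/41 (B = (22 + 31)*(1/41) = 53*(1/41) = 53/41 ≈ 1.2927)
(-30/B)*(s((6 + 0)*5, 3) + R(-5)) = (-30/53/41)*((-8 + 3*((6 + 0)*5)) - 1) = (-30*41/53)*((-8 + 3*(6*5)) - 1) = -1230*((-8 + 3*30) - 1)/53 = -1230*((-8 + 90) - 1)/53 = -1230*(82 - 1)/53 = -1230/53*81 = -99630/53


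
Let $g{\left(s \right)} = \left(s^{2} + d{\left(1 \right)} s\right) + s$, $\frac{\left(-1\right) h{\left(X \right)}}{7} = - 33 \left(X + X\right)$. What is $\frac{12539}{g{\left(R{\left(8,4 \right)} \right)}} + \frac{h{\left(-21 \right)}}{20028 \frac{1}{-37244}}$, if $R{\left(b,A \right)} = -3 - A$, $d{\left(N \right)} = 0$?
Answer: $\frac{1285622099}{70098} \approx 18340.0$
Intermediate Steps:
$h{\left(X \right)} = 462 X$ ($h{\left(X \right)} = - 7 \left(- 33 \left(X + X\right)\right) = - 7 \left(- 33 \cdot 2 X\right) = - 7 \left(- 66 X\right) = 462 X$)
$g{\left(s \right)} = s + s^{2}$ ($g{\left(s \right)} = \left(s^{2} + 0 s\right) + s = \left(s^{2} + 0\right) + s = s^{2} + s = s + s^{2}$)
$\frac{12539}{g{\left(R{\left(8,4 \right)} \right)}} + \frac{h{\left(-21 \right)}}{20028 \frac{1}{-37244}} = \frac{12539}{\left(-3 - 4\right) \left(1 - 7\right)} + \frac{462 \left(-21\right)}{20028 \frac{1}{-37244}} = \frac{12539}{\left(-3 - 4\right) \left(1 - 7\right)} - \frac{9702}{20028 \left(- \frac{1}{37244}\right)} = \frac{12539}{\left(-7\right) \left(1 - 7\right)} - \frac{9702}{- \frac{5007}{9311}} = \frac{12539}{\left(-7\right) \left(-6\right)} - - \frac{30111774}{1669} = \frac{12539}{42} + \frac{30111774}{1669} = \frac{1285622099}{70098}$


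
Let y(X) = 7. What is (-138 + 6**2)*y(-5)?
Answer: -714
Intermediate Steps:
(-138 + 6**2)*y(-5) = (-138 + 6**2)*7 = (-138 + 36)*7 = -102*7 = -714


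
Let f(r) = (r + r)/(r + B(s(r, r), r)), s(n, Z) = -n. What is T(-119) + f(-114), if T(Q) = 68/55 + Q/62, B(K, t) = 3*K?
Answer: -5739/3410 ≈ -1.6830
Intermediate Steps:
T(Q) = 68/55 + Q/62 (T(Q) = 68*(1/55) + Q*(1/62) = 68/55 + Q/62)
f(r) = -1 (f(r) = (r + r)/(r + 3*(-r)) = (2*r)/(r - 3*r) = (2*r)/((-2*r)) = (2*r)*(-1/(2*r)) = -1)
T(-119) + f(-114) = (68/55 + (1/62)*(-119)) - 1 = (68/55 - 119/62) - 1 = -2329/3410 - 1 = -5739/3410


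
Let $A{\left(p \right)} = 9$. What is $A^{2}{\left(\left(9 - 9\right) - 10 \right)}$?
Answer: $81$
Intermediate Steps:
$A^{2}{\left(\left(9 - 9\right) - 10 \right)} = 9^{2} = 81$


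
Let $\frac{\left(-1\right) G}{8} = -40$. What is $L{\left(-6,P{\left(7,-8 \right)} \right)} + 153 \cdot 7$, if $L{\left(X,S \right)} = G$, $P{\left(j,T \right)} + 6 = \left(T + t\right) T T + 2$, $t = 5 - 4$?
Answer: $1391$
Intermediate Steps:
$t = 1$ ($t = 5 - 4 = 1$)
$P{\left(j,T \right)} = -4 + T^{2} \left(1 + T\right)$ ($P{\left(j,T \right)} = -6 + \left(\left(T + 1\right) T T + 2\right) = -6 + \left(\left(1 + T\right) T T + 2\right) = -6 + \left(T \left(1 + T\right) T + 2\right) = -6 + \left(T^{2} \left(1 + T\right) + 2\right) = -6 + \left(2 + T^{2} \left(1 + T\right)\right) = -4 + T^{2} \left(1 + T\right)$)
$G = 320$ ($G = \left(-8\right) \left(-40\right) = 320$)
$L{\left(X,S \right)} = 320$
$L{\left(-6,P{\left(7,-8 \right)} \right)} + 153 \cdot 7 = 320 + 153 \cdot 7 = 320 + 1071 = 1391$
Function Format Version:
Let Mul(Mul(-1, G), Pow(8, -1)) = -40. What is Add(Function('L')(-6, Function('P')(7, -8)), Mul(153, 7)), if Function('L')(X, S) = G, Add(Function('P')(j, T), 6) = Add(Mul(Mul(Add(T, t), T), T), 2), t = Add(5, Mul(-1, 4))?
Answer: 1391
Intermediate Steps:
t = 1 (t = Add(5, -4) = 1)
Function('P')(j, T) = Add(-4, Mul(Pow(T, 2), Add(1, T))) (Function('P')(j, T) = Add(-6, Add(Mul(Mul(Add(T, 1), T), T), 2)) = Add(-6, Add(Mul(Mul(Add(1, T), T), T), 2)) = Add(-6, Add(Mul(Mul(T, Add(1, T)), T), 2)) = Add(-6, Add(Mul(Pow(T, 2), Add(1, T)), 2)) = Add(-6, Add(2, Mul(Pow(T, 2), Add(1, T)))) = Add(-4, Mul(Pow(T, 2), Add(1, T))))
G = 320 (G = Mul(-8, -40) = 320)
Function('L')(X, S) = 320
Add(Function('L')(-6, Function('P')(7, -8)), Mul(153, 7)) = Add(320, Mul(153, 7)) = Add(320, 1071) = 1391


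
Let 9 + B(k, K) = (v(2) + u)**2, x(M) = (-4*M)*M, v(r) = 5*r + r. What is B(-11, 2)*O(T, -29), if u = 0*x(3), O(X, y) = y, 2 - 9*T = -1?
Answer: -3915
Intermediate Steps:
v(r) = 6*r
T = 1/3 (T = 2/9 - 1/9*(-1) = 2/9 + 1/9 = 1/3 ≈ 0.33333)
x(M) = -4*M**2
u = 0 (u = 0*(-4*3**2) = 0*(-4*9) = 0*(-36) = 0)
B(k, K) = 135 (B(k, K) = -9 + (6*2 + 0)**2 = -9 + (12 + 0)**2 = -9 + 12**2 = -9 + 144 = 135)
B(-11, 2)*O(T, -29) = 135*(-29) = -3915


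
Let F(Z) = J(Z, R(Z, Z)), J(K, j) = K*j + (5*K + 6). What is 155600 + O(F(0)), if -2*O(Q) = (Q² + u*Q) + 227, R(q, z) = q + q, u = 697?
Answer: 306755/2 ≈ 1.5338e+5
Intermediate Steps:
R(q, z) = 2*q
J(K, j) = 6 + 5*K + K*j (J(K, j) = K*j + (6 + 5*K) = 6 + 5*K + K*j)
F(Z) = 6 + 2*Z² + 5*Z (F(Z) = 6 + 5*Z + Z*(2*Z) = 6 + 5*Z + 2*Z² = 6 + 2*Z² + 5*Z)
O(Q) = -227/2 - 697*Q/2 - Q²/2 (O(Q) = -((Q² + 697*Q) + 227)/2 = -(227 + Q² + 697*Q)/2 = -227/2 - 697*Q/2 - Q²/2)
155600 + O(F(0)) = 155600 + (-227/2 - 697*(6 + 2*0² + 5*0)/2 - (6 + 2*0² + 5*0)²/2) = 155600 + (-227/2 - 697*(6 + 2*0 + 0)/2 - (6 + 2*0 + 0)²/2) = 155600 + (-227/2 - 697*(6 + 0 + 0)/2 - (6 + 0 + 0)²/2) = 155600 + (-227/2 - 697/2*6 - ½*6²) = 155600 + (-227/2 - 2091 - ½*36) = 155600 + (-227/2 - 2091 - 18) = 155600 - 4445/2 = 306755/2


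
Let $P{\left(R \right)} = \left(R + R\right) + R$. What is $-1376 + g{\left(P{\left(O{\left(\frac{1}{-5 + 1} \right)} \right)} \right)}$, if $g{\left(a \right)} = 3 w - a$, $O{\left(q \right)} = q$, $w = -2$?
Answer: $- \frac{5525}{4} \approx -1381.3$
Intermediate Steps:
$P{\left(R \right)} = 3 R$ ($P{\left(R \right)} = 2 R + R = 3 R$)
$g{\left(a \right)} = -6 - a$ ($g{\left(a \right)} = 3 \left(-2\right) - a = -6 - a$)
$-1376 + g{\left(P{\left(O{\left(\frac{1}{-5 + 1} \right)} \right)} \right)} = -1376 - \left(6 + \frac{3}{-5 + 1}\right) = -1376 - \left(6 + \frac{3}{-4}\right) = -1376 - \left(6 + 3 \left(- \frac{1}{4}\right)\right) = -1376 - \frac{21}{4} = - \frac{5525}{4}$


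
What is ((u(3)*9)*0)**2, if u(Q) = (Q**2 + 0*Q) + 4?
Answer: 0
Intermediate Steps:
u(Q) = 4 + Q**2 (u(Q) = (Q**2 + 0) + 4 = Q**2 + 4 = 4 + Q**2)
((u(3)*9)*0)**2 = (((4 + 3**2)*9)*0)**2 = (((4 + 9)*9)*0)**2 = ((13*9)*0)**2 = (117*0)**2 = 0**2 = 0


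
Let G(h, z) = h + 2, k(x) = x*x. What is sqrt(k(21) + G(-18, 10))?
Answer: 5*sqrt(17) ≈ 20.616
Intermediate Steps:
k(x) = x**2
G(h, z) = 2 + h
sqrt(k(21) + G(-18, 10)) = sqrt(21**2 + (2 - 18)) = sqrt(441 - 16) = sqrt(425) = 5*sqrt(17)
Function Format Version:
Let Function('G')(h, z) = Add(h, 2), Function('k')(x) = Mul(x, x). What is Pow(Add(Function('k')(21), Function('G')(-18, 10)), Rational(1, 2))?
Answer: Mul(5, Pow(17, Rational(1, 2))) ≈ 20.616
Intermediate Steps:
Function('k')(x) = Pow(x, 2)
Function('G')(h, z) = Add(2, h)
Pow(Add(Function('k')(21), Function('G')(-18, 10)), Rational(1, 2)) = Pow(Add(Pow(21, 2), Add(2, -18)), Rational(1, 2)) = Pow(Add(441, -16), Rational(1, 2)) = Pow(425, Rational(1, 2)) = Mul(5, Pow(17, Rational(1, 2)))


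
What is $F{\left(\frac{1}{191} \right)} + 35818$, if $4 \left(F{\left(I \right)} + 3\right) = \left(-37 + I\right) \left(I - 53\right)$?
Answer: $\frac{1324447528}{36481} \approx 36305.0$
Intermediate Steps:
$F{\left(I \right)} = -3 + \frac{\left(-53 + I\right) \left(-37 + I\right)}{4}$ ($F{\left(I \right)} = -3 + \frac{\left(-37 + I\right) \left(I - 53\right)}{4} = -3 + \frac{\left(-37 + I\right) \left(-53 + I\right)}{4} = -3 + \frac{\left(-53 + I\right) \left(-37 + I\right)}{4}$)
$F{\left(\frac{1}{191} \right)} + 35818 = \left(\frac{1949}{4} - \frac{45}{2 \cdot 191} + \frac{\left(\frac{1}{191}\right)^{2}}{4}\right) + 35818 = \left(\frac{1949}{4} - \frac{45}{382} + \frac{1}{4 \cdot 36481}\right) + 35818 = \left(\frac{1949}{4} - \frac{45}{382} + \frac{1}{4} \cdot \frac{1}{36481}\right) + 35818 = \left(\frac{1949}{4} - \frac{45}{382} + \frac{1}{145924}\right) + 35818 = \frac{17771070}{36481} + 35818 = \frac{1324447528}{36481}$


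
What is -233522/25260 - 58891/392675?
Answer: -9318583801/991897050 ≈ -9.3947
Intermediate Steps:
-233522/25260 - 58891/392675 = -233522*1/25260 - 58891*1/392675 = -116761/12630 - 58891/392675 = -9318583801/991897050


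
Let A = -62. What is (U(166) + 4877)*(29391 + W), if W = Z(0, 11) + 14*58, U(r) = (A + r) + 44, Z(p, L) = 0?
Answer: 151770075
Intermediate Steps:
U(r) = -18 + r (U(r) = (-62 + r) + 44 = -18 + r)
W = 812 (W = 0 + 14*58 = 0 + 812 = 812)
(U(166) + 4877)*(29391 + W) = ((-18 + 166) + 4877)*(29391 + 812) = (148 + 4877)*30203 = 5025*30203 = 151770075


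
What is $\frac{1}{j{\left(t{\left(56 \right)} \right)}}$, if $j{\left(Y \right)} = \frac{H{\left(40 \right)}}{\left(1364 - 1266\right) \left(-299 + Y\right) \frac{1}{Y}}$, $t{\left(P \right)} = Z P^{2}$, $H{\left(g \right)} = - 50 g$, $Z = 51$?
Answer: $- \frac{159637}{3264000} \approx -0.048908$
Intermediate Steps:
$t{\left(P \right)} = 51 P^{2}$
$j{\left(Y \right)} = - \frac{2000 Y}{-29302 + 98 Y}$ ($j{\left(Y \right)} = \frac{\left(-50\right) 40}{\left(1364 - 1266\right) \left(-299 + Y\right) \frac{1}{Y}} = - \frac{2000}{98 \left(-299 + Y\right) \frac{1}{Y}} = - \frac{2000}{\left(-29302 + 98 Y\right) \frac{1}{Y}} = - \frac{2000}{\frac{1}{Y} \left(-29302 + 98 Y\right)} = - 2000 \frac{Y}{-29302 + 98 Y} = - \frac{2000 Y}{-29302 + 98 Y}$)
$\frac{1}{j{\left(t{\left(56 \right)} \right)}} = \frac{1}{\left(-1000\right) 51 \cdot 56^{2} \frac{1}{-14651 + 49 \cdot 51 \cdot 56^{2}}} = \frac{1}{\left(-1000\right) 51 \cdot 3136 \frac{1}{-14651 + 49 \cdot 51 \cdot 3136}} = \frac{1}{\left(-1000\right) 159936 \frac{1}{-14651 + 49 \cdot 159936}} = \frac{1}{\left(-1000\right) 159936 \frac{1}{-14651 + 7836864}} = \frac{1}{\left(-1000\right) 159936 \cdot \frac{1}{7822213}} = \frac{1}{- \frac{3264000}{159637}} = - \frac{159637}{3264000}$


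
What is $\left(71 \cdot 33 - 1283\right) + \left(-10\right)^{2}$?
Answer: $1160$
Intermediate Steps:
$\left(71 \cdot 33 - 1283\right) + \left(-10\right)^{2} = \left(2343 - 1283\right) + 100 = 1060 + 100 = 1160$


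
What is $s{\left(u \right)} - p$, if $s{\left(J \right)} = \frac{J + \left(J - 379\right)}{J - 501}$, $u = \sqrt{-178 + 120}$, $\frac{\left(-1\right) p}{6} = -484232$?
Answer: $- \frac{729424620133}{251059} - \frac{623 i \sqrt{58}}{251059} \approx -2.9054 \cdot 10^{6} - 0.018898 i$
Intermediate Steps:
$p = 2905392$ ($p = \left(-6\right) \left(-484232\right) = 2905392$)
$u = i \sqrt{58}$ ($u = \sqrt{-58} = i \sqrt{58} \approx 7.6158 i$)
$s{\left(J \right)} = \frac{-379 + 2 J}{-501 + J}$ ($s{\left(J \right)} = \frac{J + \left(-379 + J\right)}{-501 + J} = \frac{-379 + 2 J}{-501 + J}$)
$s{\left(u \right)} - p = \frac{-379 + 2 i \sqrt{58}}{-501 + i \sqrt{58}} - 2905392 = -2905392 + \frac{-379 + 2 i \sqrt{58}}{-501 + i \sqrt{58}}$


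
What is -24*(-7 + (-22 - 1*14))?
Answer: 1032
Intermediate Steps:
-24*(-7 + (-22 - 1*14)) = -24*(-7 + (-22 - 14)) = -24*(-7 - 36) = -24*(-43) = 1032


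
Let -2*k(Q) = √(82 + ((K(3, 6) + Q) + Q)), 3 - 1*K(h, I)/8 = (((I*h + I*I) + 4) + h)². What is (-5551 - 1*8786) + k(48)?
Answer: -14337 - I*√29566/2 ≈ -14337.0 - 85.974*I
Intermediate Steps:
K(h, I) = 24 - 8*(4 + h + I² + I*h)² (K(h, I) = 24 - 8*(((I*h + I*I) + 4) + h)² = 24 - 8*(((I*h + I²) + 4) + h)² = 24 - 8*(((I² + I*h) + 4) + h)² = 24 - 8*((4 + I² + I*h) + h)² = 24 - 8*(4 + h + I² + I*h)²)
k(Q) = -√(-29662 + 2*Q)/2 (k(Q) = -√(82 + (((24 - 8*(4 + 3 + 6² + 6*3)²) + Q) + Q))/2 = -√(82 + (((24 - 8*(4 + 3 + 36 + 18)²) + Q) + Q))/2 = -√(82 + (((24 - 8*61²) + Q) + Q))/2 = -√(82 + (((24 - 8*3721) + Q) + Q))/2 = -√(82 + (((24 - 29768) + Q) + Q))/2 = -√(82 + ((-29744 + Q) + Q))/2 = -√(82 + (-29744 + 2*Q))/2 = -√(-29662 + 2*Q)/2)
(-5551 - 1*8786) + k(48) = (-5551 - 1*8786) - √(-29662 + 2*48)/2 = (-5551 - 8786) - √(-29662 + 96)/2 = -14337 - I*√29566/2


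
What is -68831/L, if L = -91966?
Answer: 9833/13138 ≈ 0.74844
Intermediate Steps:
-68831/L = -68831/(-91966) = -68831*(-1/91966) = 9833/13138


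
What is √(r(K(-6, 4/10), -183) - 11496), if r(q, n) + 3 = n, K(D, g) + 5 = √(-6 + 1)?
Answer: 3*I*√1298 ≈ 108.08*I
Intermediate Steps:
K(D, g) = -5 + I*√5 (K(D, g) = -5 + √(-6 + 1) = -5 + √(-5) = -5 + I*√5)
r(q, n) = -3 + n
√(r(K(-6, 4/10), -183) - 11496) = √((-3 - 183) - 11496) = √(-186 - 11496) = √(-11682) = 3*I*√1298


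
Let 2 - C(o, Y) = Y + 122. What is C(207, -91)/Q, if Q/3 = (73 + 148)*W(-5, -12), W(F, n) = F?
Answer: 29/3315 ≈ 0.0087481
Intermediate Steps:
C(o, Y) = -120 - Y (C(o, Y) = 2 - (Y + 122) = 2 - (122 + Y) = 2 + (-122 - Y) = -120 - Y)
Q = -3315 (Q = 3*((73 + 148)*(-5)) = 3*(221*(-5)) = 3*(-1105) = -3315)
C(207, -91)/Q = (-120 - 1*(-91))/(-3315) = (-120 + 91)*(-1/3315) = -29*(-1/3315) = 29/3315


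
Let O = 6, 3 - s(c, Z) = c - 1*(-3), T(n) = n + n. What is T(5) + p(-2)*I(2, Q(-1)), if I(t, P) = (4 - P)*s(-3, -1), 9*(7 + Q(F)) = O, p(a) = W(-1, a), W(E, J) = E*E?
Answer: 41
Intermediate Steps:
T(n) = 2*n
W(E, J) = E²
s(c, Z) = -c (s(c, Z) = 3 - (c - 1*(-3)) = 3 - (c + 3) = 3 - (3 + c) = 3 + (-3 - c) = -c)
p(a) = 1 (p(a) = (-1)² = 1)
Q(F) = -19/3 (Q(F) = -7 + (⅑)*6 = -7 + ⅔ = -19/3)
I(t, P) = 12 - 3*P (I(t, P) = (4 - P)*(-1*(-3)) = (4 - P)*3 = 12 - 3*P)
T(5) + p(-2)*I(2, Q(-1)) = 2*5 + 1*(12 - 3*(-19/3)) = 10 + 1*(12 + 19) = 10 + 1*31 = 10 + 31 = 41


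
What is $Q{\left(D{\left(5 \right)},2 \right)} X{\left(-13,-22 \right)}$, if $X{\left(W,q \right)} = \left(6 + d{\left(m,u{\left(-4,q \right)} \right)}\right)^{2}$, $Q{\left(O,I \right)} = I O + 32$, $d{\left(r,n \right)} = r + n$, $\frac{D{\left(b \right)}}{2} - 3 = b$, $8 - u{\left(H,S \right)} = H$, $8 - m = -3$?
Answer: $53824$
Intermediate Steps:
$m = 11$ ($m = 8 - -3 = 8 + 3 = 11$)
$u{\left(H,S \right)} = 8 - H$
$D{\left(b \right)} = 6 + 2 b$
$d{\left(r,n \right)} = n + r$
$Q{\left(O,I \right)} = 32 + I O$
$X{\left(W,q \right)} = 841$ ($X{\left(W,q \right)} = \left(6 + \left(\left(8 - -4\right) + 11\right)\right)^{2} = \left(6 + \left(\left(8 + 4\right) + 11\right)\right)^{2} = \left(6 + \left(12 + 11\right)\right)^{2} = \left(6 + 23\right)^{2} = 29^{2} = 841$)
$Q{\left(D{\left(5 \right)},2 \right)} X{\left(-13,-22 \right)} = \left(32 + 2 \left(6 + 2 \cdot 5\right)\right) 841 = \left(32 + 2 \left(6 + 10\right)\right) 841 = \left(32 + 2 \cdot 16\right) 841 = \left(32 + 32\right) 841 = 64 \cdot 841 = 53824$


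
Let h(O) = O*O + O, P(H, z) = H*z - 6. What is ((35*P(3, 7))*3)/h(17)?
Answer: 175/34 ≈ 5.1471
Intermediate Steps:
P(H, z) = -6 + H*z
h(O) = O + O² (h(O) = O² + O = O + O²)
((35*P(3, 7))*3)/h(17) = ((35*(-6 + 3*7))*3)/((17*(1 + 17))) = ((35*(-6 + 21))*3)/((17*18)) = ((35*15)*3)/306 = (525*3)*(1/306) = 1575*(1/306) = 175/34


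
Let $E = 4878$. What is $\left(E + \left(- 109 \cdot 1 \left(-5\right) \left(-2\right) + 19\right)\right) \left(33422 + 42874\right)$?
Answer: $290458872$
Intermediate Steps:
$\left(E + \left(- 109 \cdot 1 \left(-5\right) \left(-2\right) + 19\right)\right) \left(33422 + 42874\right) = \left(4878 + \left(- 109 \cdot 1 \left(-5\right) \left(-2\right) + 19\right)\right) \left(33422 + 42874\right) = \left(4878 + \left(- 109 \left(\left(-5\right) \left(-2\right)\right) + 19\right)\right) 76296 = \left(4878 + \left(\left(-109\right) 10 + 19\right)\right) 76296 = \left(4878 + \left(-1090 + 19\right)\right) 76296 = \left(4878 - 1071\right) 76296 = 3807 \cdot 76296 = 290458872$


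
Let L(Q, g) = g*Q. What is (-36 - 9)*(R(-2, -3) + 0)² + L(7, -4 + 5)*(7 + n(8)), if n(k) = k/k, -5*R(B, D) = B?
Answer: 244/5 ≈ 48.800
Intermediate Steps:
R(B, D) = -B/5
L(Q, g) = Q*g
n(k) = 1
(-36 - 9)*(R(-2, -3) + 0)² + L(7, -4 + 5)*(7 + n(8)) = (-36 - 9)*(-⅕*(-2) + 0)² + (7*(-4 + 5))*(7 + 1) = -45*(⅖ + 0)² + (7*1)*8 = -45*(⅖)² + 7*8 = -45*4/25 + 56 = -36/5 + 56 = 244/5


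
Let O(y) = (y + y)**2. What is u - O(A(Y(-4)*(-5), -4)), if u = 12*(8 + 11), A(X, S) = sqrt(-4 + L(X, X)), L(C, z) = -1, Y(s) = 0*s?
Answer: 248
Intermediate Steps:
Y(s) = 0
A(X, S) = I*sqrt(5) (A(X, S) = sqrt(-4 - 1) = sqrt(-5) = I*sqrt(5))
O(y) = 4*y**2 (O(y) = (2*y)**2 = 4*y**2)
u = 228 (u = 12*19 = 228)
u - O(A(Y(-4)*(-5), -4)) = 228 - 4*(I*sqrt(5))**2 = 228 - 4*(-5) = 228 - 1*(-20) = 228 + 20 = 248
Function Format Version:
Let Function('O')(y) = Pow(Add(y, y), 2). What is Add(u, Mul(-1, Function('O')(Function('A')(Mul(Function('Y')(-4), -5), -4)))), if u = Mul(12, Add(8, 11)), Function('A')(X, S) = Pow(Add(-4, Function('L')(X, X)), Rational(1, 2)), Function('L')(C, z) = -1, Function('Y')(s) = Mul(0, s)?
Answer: 248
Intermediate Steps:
Function('Y')(s) = 0
Function('A')(X, S) = Mul(I, Pow(5, Rational(1, 2))) (Function('A')(X, S) = Pow(Add(-4, -1), Rational(1, 2)) = Pow(-5, Rational(1, 2)) = Mul(I, Pow(5, Rational(1, 2))))
Function('O')(y) = Mul(4, Pow(y, 2)) (Function('O')(y) = Pow(Mul(2, y), 2) = Mul(4, Pow(y, 2)))
u = 228 (u = Mul(12, 19) = 228)
Add(u, Mul(-1, Function('O')(Function('A')(Mul(Function('Y')(-4), -5), -4)))) = Add(228, Mul(-1, Mul(4, Pow(Mul(I, Pow(5, Rational(1, 2))), 2)))) = Add(228, Mul(-1, Mul(4, -5))) = Add(228, Mul(-1, -20)) = Add(228, 20) = 248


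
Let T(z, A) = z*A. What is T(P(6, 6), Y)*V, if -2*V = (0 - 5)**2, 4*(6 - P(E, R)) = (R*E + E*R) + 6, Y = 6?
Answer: 2025/2 ≈ 1012.5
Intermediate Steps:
P(E, R) = 9/2 - E*R/2 (P(E, R) = 6 - ((R*E + E*R) + 6)/4 = 6 - ((E*R + E*R) + 6)/4 = 6 - (2*E*R + 6)/4 = 6 - (6 + 2*E*R)/4 = 6 + (-3/2 - E*R/2) = 9/2 - E*R/2)
T(z, A) = A*z
V = -25/2 (V = -(0 - 5)**2/2 = -1/2*(-5)**2 = -1/2*25 = -25/2 ≈ -12.500)
T(P(6, 6), Y)*V = (6*(9/2 - 1/2*6*6))*(-25/2) = (6*(9/2 - 18))*(-25/2) = (6*(-27/2))*(-25/2) = -81*(-25/2) = 2025/2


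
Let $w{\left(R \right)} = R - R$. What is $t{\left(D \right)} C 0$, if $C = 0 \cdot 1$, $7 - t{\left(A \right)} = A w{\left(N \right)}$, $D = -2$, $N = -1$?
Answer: $0$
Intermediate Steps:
$w{\left(R \right)} = 0$
$t{\left(A \right)} = 7$ ($t{\left(A \right)} = 7 - A 0 = 7 - 0 = 7 + 0 = 7$)
$C = 0$
$t{\left(D \right)} C 0 = 7 \cdot 0 \cdot 0 = 0 \cdot 0 = 0$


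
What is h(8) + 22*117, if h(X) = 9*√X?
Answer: 2574 + 18*√2 ≈ 2599.5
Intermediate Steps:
h(8) + 22*117 = 9*√8 + 22*117 = 9*(2*√2) + 2574 = 18*√2 + 2574 = 2574 + 18*√2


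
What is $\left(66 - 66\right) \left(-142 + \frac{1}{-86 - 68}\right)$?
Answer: $0$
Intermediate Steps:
$\left(66 - 66\right) \left(-142 + \frac{1}{-86 - 68}\right) = \left(66 - 66\right) \left(-142 + \frac{1}{-154}\right) = 0 \left(-142 - \frac{1}{154}\right) = 0 \left(- \frac{21869}{154}\right) = 0$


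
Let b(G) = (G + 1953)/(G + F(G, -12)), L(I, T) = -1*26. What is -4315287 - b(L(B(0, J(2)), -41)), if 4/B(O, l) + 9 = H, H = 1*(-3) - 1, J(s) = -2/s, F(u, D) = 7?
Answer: -81988526/19 ≈ -4.3152e+6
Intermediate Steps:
H = -4 (H = -3 - 1 = -4)
B(O, l) = -4/13 (B(O, l) = 4/(-9 - 4) = 4/(-13) = 4*(-1/13) = -4/13)
L(I, T) = -26
b(G) = (1953 + G)/(7 + G) (b(G) = (G + 1953)/(G + 7) = (1953 + G)/(7 + G))
-4315287 - b(L(B(0, J(2)), -41)) = -4315287 - (1953 - 26)/(7 - 26) = -4315287 - 1927/(-19) = -4315287 - (-1)*1927/19 = -4315287 - 1*(-1927/19) = -4315287 + 1927/19 = -81988526/19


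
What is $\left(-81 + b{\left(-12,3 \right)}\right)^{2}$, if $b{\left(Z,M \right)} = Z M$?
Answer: $13689$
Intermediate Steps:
$b{\left(Z,M \right)} = M Z$
$\left(-81 + b{\left(-12,3 \right)}\right)^{2} = \left(-81 + 3 \left(-12\right)\right)^{2} = \left(-81 - 36\right)^{2} = \left(-117\right)^{2} = 13689$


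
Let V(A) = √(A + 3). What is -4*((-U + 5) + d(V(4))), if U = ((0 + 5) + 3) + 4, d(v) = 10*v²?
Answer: -252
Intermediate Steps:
V(A) = √(3 + A)
U = 12 (U = (5 + 3) + 4 = 8 + 4 = 12)
-4*((-U + 5) + d(V(4))) = -4*((-1*12 + 5) + 10*(√(3 + 4))²) = -4*((-12 + 5) + 10*(√7)²) = -4*(-7 + 10*7) = -4*(-7 + 70) = -4*63 = -252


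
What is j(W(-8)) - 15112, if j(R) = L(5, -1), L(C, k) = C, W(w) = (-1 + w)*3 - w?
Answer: -15107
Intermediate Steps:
W(w) = -3 + 2*w (W(w) = (-3 + 3*w) - w = -3 + 2*w)
j(R) = 5
j(W(-8)) - 15112 = 5 - 15112 = -15107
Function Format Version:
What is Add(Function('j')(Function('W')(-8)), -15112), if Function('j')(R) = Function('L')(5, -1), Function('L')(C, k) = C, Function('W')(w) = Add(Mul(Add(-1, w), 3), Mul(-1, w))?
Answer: -15107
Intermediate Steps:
Function('W')(w) = Add(-3, Mul(2, w)) (Function('W')(w) = Add(Add(-3, Mul(3, w)), Mul(-1, w)) = Add(-3, Mul(2, w)))
Function('j')(R) = 5
Add(Function('j')(Function('W')(-8)), -15112) = Add(5, -15112) = -15107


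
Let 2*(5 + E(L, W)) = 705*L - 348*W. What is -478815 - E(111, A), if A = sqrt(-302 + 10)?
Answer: -1035875/2 + 348*I*sqrt(73) ≈ -5.1794e+5 + 2973.3*I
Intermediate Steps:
A = 2*I*sqrt(73) (A = sqrt(-292) = 2*I*sqrt(73) ≈ 17.088*I)
E(L, W) = -5 - 174*W + 705*L/2 (E(L, W) = -5 + (705*L - 348*W)/2 = -5 + (-348*W + 705*L)/2 = -5 + (-174*W + 705*L/2) = -5 - 174*W + 705*L/2)
-478815 - E(111, A) = -478815 - (-5 - 348*I*sqrt(73) + (705/2)*111) = -478815 - (-5 - 348*I*sqrt(73) + 78255/2) = -478815 - (78245/2 - 348*I*sqrt(73)) = -478815 + (-78245/2 + 348*I*sqrt(73)) = -1035875/2 + 348*I*sqrt(73)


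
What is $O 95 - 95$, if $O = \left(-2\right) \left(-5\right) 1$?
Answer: $855$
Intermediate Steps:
$O = 10$ ($O = 10 \cdot 1 = 10$)
$O 95 - 95 = 10 \cdot 95 - 95 = 950 - 95 = 855$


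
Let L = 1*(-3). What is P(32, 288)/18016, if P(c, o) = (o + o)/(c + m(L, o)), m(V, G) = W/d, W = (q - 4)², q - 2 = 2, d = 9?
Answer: 9/9008 ≈ 0.00099911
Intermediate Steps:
L = -3
q = 4 (q = 2 + 2 = 4)
W = 0 (W = (4 - 4)² = 0² = 0)
m(V, G) = 0 (m(V, G) = 0/9 = 0*(⅑) = 0)
P(c, o) = 2*o/c (P(c, o) = (o + o)/(c + 0) = (2*o)/c = 2*o/c)
P(32, 288)/18016 = (2*288/32)/18016 = (2*288*(1/32))*(1/18016) = 18*(1/18016) = 9/9008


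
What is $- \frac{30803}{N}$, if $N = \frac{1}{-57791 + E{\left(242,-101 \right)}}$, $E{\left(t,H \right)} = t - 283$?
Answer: $1781399096$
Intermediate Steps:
$E{\left(t,H \right)} = -283 + t$
$N = - \frac{1}{57832}$ ($N = \frac{1}{-57791 + \left(-283 + 242\right)} = \frac{1}{-57791 - 41} = \frac{1}{-57832} = - \frac{1}{57832} \approx -1.7291 \cdot 10^{-5}$)
$- \frac{30803}{N} = - \frac{30803}{- \frac{1}{57832}} = \left(-30803\right) \left(-57832\right) = 1781399096$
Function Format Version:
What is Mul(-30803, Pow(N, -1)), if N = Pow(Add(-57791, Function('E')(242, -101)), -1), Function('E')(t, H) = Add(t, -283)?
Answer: 1781399096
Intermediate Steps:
Function('E')(t, H) = Add(-283, t)
N = Rational(-1, 57832) (N = Pow(Add(-57791, Add(-283, 242)), -1) = Pow(Add(-57791, -41), -1) = Pow(-57832, -1) = Rational(-1, 57832) ≈ -1.7291e-5)
Mul(-30803, Pow(N, -1)) = Mul(-30803, Pow(Rational(-1, 57832), -1)) = Mul(-30803, -57832) = 1781399096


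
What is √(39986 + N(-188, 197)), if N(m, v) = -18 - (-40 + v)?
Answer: √39811 ≈ 199.53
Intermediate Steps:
N(m, v) = 22 - v (N(m, v) = -18 + (40 - v) = 22 - v)
√(39986 + N(-188, 197)) = √(39986 + (22 - 1*197)) = √(39986 + (22 - 197)) = √(39986 - 175) = √39811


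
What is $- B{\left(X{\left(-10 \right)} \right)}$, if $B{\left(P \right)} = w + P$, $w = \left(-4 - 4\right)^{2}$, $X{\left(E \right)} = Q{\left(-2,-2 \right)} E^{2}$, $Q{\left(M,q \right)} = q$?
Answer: $136$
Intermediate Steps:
$X{\left(E \right)} = - 2 E^{2}$
$w = 64$ ($w = \left(-8\right)^{2} = 64$)
$B{\left(P \right)} = 64 + P$
$- B{\left(X{\left(-10 \right)} \right)} = - (64 - 2 \left(-10\right)^{2}) = - (64 - 200) = \left(-1\right) \left(-136\right) = 136$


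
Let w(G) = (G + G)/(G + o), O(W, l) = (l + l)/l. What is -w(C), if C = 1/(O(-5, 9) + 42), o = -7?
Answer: 2/307 ≈ 0.0065147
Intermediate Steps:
O(W, l) = 2 (O(W, l) = (2*l)/l = 2)
C = 1/44 (C = 1/(2 + 42) = 1/44 ≈ 0.022727)
w(G) = 2*G/(-7 + G) (w(G) = (G + G)/(G - 7) = (2*G)/(-7 + G) = 2*G/(-7 + G))
-w(C) = -2/(44*(-7 + 1/44)) = -2/(44*(-307/44)) = -2*(-44)/(44*307) = -1*(-2/307) = 2/307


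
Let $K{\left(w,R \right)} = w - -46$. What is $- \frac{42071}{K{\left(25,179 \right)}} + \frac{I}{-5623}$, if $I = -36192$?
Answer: $- \frac{233995601}{399233} \approx -586.11$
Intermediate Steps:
$K{\left(w,R \right)} = 46 + w$ ($K{\left(w,R \right)} = w + 46 = 46 + w$)
$- \frac{42071}{K{\left(25,179 \right)}} + \frac{I}{-5623} = - \frac{42071}{46 + 25} - \frac{36192}{-5623} = - \frac{42071}{71} - - \frac{36192}{5623} = \left(-42071\right) \frac{1}{71} + \frac{36192}{5623} = - \frac{42071}{71} + \frac{36192}{5623} = - \frac{233995601}{399233}$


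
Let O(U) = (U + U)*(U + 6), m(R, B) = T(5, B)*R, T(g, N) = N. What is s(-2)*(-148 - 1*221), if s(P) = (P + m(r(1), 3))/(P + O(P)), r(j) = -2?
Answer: -164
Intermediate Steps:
m(R, B) = B*R
O(U) = 2*U*(6 + U) (O(U) = (2*U)*(6 + U) = 2*U*(6 + U))
s(P) = (-6 + P)/(P + 2*P*(6 + P)) (s(P) = (P + 3*(-2))/(P + 2*P*(6 + P)) = (P - 6)/(P + 2*P*(6 + P)) = (-6 + P)/(P + 2*P*(6 + P)))
s(-2)*(-148 - 1*221) = ((-6 - 2)/((-2)*(13 + 2*(-2))))*(-148 - 1*221) = (-½*(-8)/(13 - 4))*(-148 - 221) = -½*(-8)/9*(-369) = -½*⅑*(-8)*(-369) = (4/9)*(-369) = -164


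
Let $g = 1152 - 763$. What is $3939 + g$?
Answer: $4328$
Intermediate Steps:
$g = 389$ ($g = 1152 - 763 = 389$)
$3939 + g = 3939 + 389 = 4328$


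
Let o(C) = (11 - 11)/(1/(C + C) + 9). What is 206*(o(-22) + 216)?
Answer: 44496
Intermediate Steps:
o(C) = 0 (o(C) = 0/(1/(2*C) + 9) = 0/(9 + 1/(2*C)) = 0)
206*(o(-22) + 216) = 206*(0 + 216) = 206*216 = 44496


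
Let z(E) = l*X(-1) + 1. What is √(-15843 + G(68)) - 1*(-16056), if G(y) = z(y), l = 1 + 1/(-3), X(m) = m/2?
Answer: 16056 + I*√142581/3 ≈ 16056.0 + 125.87*I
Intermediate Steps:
X(m) = m/2 (X(m) = m*(½) = m/2)
l = ⅔ (l = 1 - ⅓ = ⅔ ≈ 0.66667)
z(E) = ⅔ (z(E) = 2*((½)*(-1))/3 + 1 = (⅔)*(-½) + 1 = -⅓ + 1 = ⅔)
G(y) = ⅔
√(-15843 + G(68)) - 1*(-16056) = √(-15843 + ⅔) - 1*(-16056) = √(-47527/3) + 16056 = I*√142581/3 + 16056 = 16056 + I*√142581/3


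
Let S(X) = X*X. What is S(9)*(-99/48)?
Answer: -2673/16 ≈ -167.06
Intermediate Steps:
S(X) = X²
S(9)*(-99/48) = 9²*(-99/48) = 81*(-99*1/48) = 81*(-33/16) = -2673/16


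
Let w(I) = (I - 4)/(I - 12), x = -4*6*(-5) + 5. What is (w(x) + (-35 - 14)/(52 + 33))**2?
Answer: 22543504/92256025 ≈ 0.24436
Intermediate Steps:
x = 125 (x = -24*(-5) + 5 = 120 + 5 = 125)
w(I) = (-4 + I)/(-12 + I)
(w(x) + (-35 - 14)/(52 + 33))**2 = ((-4 + 125)/(-12 + 125) + (-35 - 14)/(52 + 33))**2 = (121/113 - 49/85)**2 = (4748/9605)**2 = 22543504/92256025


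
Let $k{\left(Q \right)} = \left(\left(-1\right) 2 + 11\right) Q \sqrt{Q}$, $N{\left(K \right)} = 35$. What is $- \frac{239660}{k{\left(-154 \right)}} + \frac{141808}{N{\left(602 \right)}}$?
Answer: $\frac{141808}{35} - \frac{59915 i \sqrt{154}}{53361} \approx 4051.7 - 13.934 i$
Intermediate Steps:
$k{\left(Q \right)} = 9 Q^{\frac{3}{2}}$ ($k{\left(Q \right)} = \left(-2 + 11\right) Q \sqrt{Q} = 9 Q \sqrt{Q} = 9 Q^{\frac{3}{2}}$)
$- \frac{239660}{k{\left(-154 \right)}} + \frac{141808}{N{\left(602 \right)}} = - \frac{239660}{9 \left(-154\right)^{\frac{3}{2}}} + \frac{141808}{35} = - \frac{239660}{9 \left(- 154 i \sqrt{154}\right)} + 141808 \cdot \frac{1}{35} = - \frac{239660}{\left(-1386\right) i \sqrt{154}} + \frac{141808}{35} = - 239660 \frac{i \sqrt{154}}{213444} + \frac{141808}{35} = - \frac{59915 i \sqrt{154}}{53361} + \frac{141808}{35} = \frac{141808}{35} - \frac{59915 i \sqrt{154}}{53361}$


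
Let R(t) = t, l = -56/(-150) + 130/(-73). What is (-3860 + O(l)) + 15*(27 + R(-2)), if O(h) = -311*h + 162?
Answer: -15796859/5475 ≈ -2885.3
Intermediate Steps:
l = -7706/5475 (l = -56*(-1/150) + 130*(-1/73) = 28/75 - 130/73 = -7706/5475 ≈ -1.4075)
O(h) = 162 - 311*h
(-3860 + O(l)) + 15*(27 + R(-2)) = (-3860 + (162 - 311*(-7706/5475))) + 15*(27 - 2) = (-3860 + (162 + 2396566/5475)) + 15*25 = (-3860 + 3283516/5475) + 375 = -17849984/5475 + 375 = -15796859/5475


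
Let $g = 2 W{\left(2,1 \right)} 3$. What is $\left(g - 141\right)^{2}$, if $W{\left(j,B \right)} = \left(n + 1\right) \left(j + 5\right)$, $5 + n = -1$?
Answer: $123201$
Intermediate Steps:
$n = -6$ ($n = -5 - 1 = -6$)
$W{\left(j,B \right)} = -25 - 5 j$ ($W{\left(j,B \right)} = \left(-6 + 1\right) \left(j + 5\right) = - 5 \left(5 + j\right) = -25 - 5 j$)
$g = -210$ ($g = 2 \left(-25 - 10\right) 3 = 2 \left(-35\right) 3 = \left(-70\right) 3 = -210$)
$\left(g - 141\right)^{2} = \left(-210 - 141\right)^{2} = \left(-351\right)^{2} = 123201$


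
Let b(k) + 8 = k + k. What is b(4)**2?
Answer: 0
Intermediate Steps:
b(k) = -8 + 2*k (b(k) = -8 + (k + k) = -8 + 2*k)
b(4)**2 = (-8 + 2*4)**2 = (-8 + 8)**2 = 0**2 = 0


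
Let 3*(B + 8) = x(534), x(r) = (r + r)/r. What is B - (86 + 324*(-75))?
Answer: 72620/3 ≈ 24207.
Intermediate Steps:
x(r) = 2 (x(r) = (2*r)/r = 2)
B = -22/3 (B = -8 + (⅓)*2 = -8 + ⅔ = -22/3 ≈ -7.3333)
B - (86 + 324*(-75)) = -22/3 - (86 + 324*(-75)) = -22/3 - (86 - 24300) = -22/3 - 1*(-24214) = -22/3 + 24214 = 72620/3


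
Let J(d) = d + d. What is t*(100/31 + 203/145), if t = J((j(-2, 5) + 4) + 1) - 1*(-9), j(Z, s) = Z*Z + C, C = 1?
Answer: 20793/155 ≈ 134.15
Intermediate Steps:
j(Z, s) = 1 + Z² (j(Z, s) = Z*Z + 1 = Z² + 1 = 1 + Z²)
J(d) = 2*d
t = 29 (t = 2*(((1 + (-2)²) + 4) + 1) - 1*(-9) = 2*(((1 + 4) + 4) + 1) + 9 = 2*((5 + 4) + 1) + 9 = 2*(9 + 1) + 9 = 2*10 + 9 = 20 + 9 = 29)
t*(100/31 + 203/145) = 29*(100/31 + 203/145) = 29*(100*(1/31) + 203*(1/145)) = 29*(100/31 + 7/5) = 29*(717/155) = 20793/155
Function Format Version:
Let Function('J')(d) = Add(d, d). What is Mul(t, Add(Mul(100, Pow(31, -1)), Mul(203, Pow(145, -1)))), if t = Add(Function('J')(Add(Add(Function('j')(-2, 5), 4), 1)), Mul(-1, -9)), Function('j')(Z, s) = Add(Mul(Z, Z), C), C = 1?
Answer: Rational(20793, 155) ≈ 134.15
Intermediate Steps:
Function('j')(Z, s) = Add(1, Pow(Z, 2)) (Function('j')(Z, s) = Add(Mul(Z, Z), 1) = Add(Pow(Z, 2), 1) = Add(1, Pow(Z, 2)))
Function('J')(d) = Mul(2, d)
t = 29 (t = Add(Mul(2, Add(Add(Add(1, Pow(-2, 2)), 4), 1)), Mul(-1, -9)) = Add(Mul(2, Add(Add(Add(1, 4), 4), 1)), 9) = Add(Mul(2, Add(Add(5, 4), 1)), 9) = Add(Mul(2, Add(9, 1)), 9) = Add(Mul(2, 10), 9) = Add(20, 9) = 29)
Mul(t, Add(Mul(100, Pow(31, -1)), Mul(203, Pow(145, -1)))) = Mul(29, Add(Mul(100, Pow(31, -1)), Mul(203, Pow(145, -1)))) = Mul(29, Add(Mul(100, Rational(1, 31)), Mul(203, Rational(1, 145)))) = Mul(29, Add(Rational(100, 31), Rational(7, 5))) = Mul(29, Rational(717, 155)) = Rational(20793, 155)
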